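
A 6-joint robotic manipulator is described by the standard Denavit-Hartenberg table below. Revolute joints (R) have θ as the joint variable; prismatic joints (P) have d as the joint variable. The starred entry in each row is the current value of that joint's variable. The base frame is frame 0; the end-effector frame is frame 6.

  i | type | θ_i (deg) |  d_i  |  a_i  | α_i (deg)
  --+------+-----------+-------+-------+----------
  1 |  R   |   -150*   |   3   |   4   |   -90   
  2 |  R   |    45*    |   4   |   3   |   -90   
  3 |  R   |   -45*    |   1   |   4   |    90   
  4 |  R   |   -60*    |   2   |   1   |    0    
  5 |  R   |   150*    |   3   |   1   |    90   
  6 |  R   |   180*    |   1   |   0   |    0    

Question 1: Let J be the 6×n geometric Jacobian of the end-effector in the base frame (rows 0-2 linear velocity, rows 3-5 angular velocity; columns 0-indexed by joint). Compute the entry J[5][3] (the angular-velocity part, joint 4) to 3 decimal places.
0.500

axis z_3 = (0.7866,-0.3624,0.5000); lever o_n−o_3 = (3.8957,-3.0581,1.6553)
cross product → J_v[:, 3] = (0.9292,0.6459,-0.9937)
J_ω[:, 3] = z_3
entry J[5][3] = 0.5000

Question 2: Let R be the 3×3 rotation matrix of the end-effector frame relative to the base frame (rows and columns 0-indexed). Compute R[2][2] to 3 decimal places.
-0.500

End-effector z-axis (col 2 of R) = (-0.0795,-0.8624,-0.5000)
R[2][2] = -0.5000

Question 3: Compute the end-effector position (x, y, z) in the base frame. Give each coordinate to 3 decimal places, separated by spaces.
0.889 -12.679 -0.173

after link 1: o_1 = (-3.4641, -2.0000, 3.0000)
after link 2: o_2 = (-3.3012, -6.5248, 0.8787)
after link 3: o_3 = (-3.0067, -9.6207, -1.8284)
after link 4: o_4 = (-2.0036, -11.0828, -0.4661)
after link 5: o_5 = (0.9685, -11.8164, 0.3268)
after link 6: o_6 = (0.8890, -12.6788, -0.1732)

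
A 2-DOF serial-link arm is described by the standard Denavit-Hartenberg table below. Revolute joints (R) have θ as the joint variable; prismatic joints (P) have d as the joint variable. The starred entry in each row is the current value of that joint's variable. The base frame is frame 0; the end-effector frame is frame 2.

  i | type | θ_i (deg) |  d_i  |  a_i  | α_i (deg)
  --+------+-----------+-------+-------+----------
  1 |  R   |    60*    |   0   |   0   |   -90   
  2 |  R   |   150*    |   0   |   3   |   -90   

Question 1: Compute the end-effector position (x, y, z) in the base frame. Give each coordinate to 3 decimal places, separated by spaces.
-1.299 -2.250 -1.500

after link 1: o_1 = (0.0000, 0.0000, 0.0000)
after link 2: o_2 = (-1.2990, -2.2500, -1.5000)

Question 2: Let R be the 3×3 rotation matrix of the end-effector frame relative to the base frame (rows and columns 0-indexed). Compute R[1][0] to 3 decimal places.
-0.750

End-effector x-axis (col 0 of R) = (-0.4330,-0.7500,-0.5000)
R[1][0] = -0.7500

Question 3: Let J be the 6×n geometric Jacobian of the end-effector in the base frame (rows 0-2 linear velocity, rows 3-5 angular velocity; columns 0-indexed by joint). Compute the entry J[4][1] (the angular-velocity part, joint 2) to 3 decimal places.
0.500

axis z_1 = (-0.8660,0.5000,0.0000); lever o_n−o_1 = (-1.2990,-2.2500,-1.5000)
cross product → J_v[:, 1] = (-0.7500,-1.2990,2.5981)
J_ω[:, 1] = z_1
entry J[4][1] = 0.5000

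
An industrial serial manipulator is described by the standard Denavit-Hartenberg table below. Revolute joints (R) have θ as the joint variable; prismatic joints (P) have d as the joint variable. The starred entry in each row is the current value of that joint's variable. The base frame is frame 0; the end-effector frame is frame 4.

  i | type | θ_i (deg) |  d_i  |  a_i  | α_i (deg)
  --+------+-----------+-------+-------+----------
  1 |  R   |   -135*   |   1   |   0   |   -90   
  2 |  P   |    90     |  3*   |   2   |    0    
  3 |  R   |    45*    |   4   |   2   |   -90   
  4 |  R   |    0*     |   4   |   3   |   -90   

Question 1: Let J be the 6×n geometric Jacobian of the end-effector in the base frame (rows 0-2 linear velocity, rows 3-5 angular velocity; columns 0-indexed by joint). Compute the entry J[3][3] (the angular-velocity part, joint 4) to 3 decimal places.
axis z_3 = (0.5000,0.5000,0.7071); lever o_n−o_3 = (3.5000,3.5000,0.7071)
cross product → J_v[:, 3] = (-2.1213,2.1213,0.0000)
J_ω[:, 3] = z_3
entry J[3][3] = 0.5000

0.500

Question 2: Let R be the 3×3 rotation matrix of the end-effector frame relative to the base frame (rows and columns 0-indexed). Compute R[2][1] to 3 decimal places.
End-effector y-axis (col 1 of R) = (-0.5000,-0.5000,-0.7071)
R[2][1] = -0.7071

-0.707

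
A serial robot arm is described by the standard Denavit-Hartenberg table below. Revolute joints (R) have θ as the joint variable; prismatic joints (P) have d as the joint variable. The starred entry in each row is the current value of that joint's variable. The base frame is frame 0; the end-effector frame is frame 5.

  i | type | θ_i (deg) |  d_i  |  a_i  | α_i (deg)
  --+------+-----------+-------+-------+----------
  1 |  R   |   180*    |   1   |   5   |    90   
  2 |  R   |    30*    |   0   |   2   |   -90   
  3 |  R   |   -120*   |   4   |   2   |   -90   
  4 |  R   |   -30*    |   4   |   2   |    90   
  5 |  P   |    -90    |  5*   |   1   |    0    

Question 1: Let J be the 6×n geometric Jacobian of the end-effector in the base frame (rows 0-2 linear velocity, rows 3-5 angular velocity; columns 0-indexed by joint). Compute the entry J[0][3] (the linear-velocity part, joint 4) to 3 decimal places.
2.692

axis z_3 = (-0.7500,0.5000,0.4330); lever o_n−o_3 = (0.0825,0.8349,6.1071)
cross product → J_v[:, 3] = (2.6920,4.6160,-0.6675)
J_ω[:, 3] = z_3
entry J[0][3] = 2.6920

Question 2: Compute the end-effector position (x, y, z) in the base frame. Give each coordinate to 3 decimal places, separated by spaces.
-3.783 2.567 11.071

after link 1: o_1 = (-5.0000, 0.0000, 1.0000)
after link 2: o_2 = (-6.7321, 0.0000, 2.0000)
after link 3: o_3 = (-3.8660, 1.7321, 4.9641)
after link 4: o_4 = (-5.6160, 5.2321, 7.1292)
after link 5: o_5 = (-3.7835, 2.5670, 11.0712)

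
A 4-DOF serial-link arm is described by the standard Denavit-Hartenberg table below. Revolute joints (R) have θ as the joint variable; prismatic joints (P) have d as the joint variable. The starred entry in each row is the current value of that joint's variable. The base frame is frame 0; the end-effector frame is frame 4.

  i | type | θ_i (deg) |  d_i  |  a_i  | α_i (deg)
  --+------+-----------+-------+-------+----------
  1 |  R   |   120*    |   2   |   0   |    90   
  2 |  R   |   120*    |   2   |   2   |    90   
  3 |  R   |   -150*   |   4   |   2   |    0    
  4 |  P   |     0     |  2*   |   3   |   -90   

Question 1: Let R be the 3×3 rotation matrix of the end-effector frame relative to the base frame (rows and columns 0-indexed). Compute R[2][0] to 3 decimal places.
-0.750

End-effector x-axis (col 0 of R) = (-0.6495,0.1250,-0.7500)
R[2][0] = -0.7500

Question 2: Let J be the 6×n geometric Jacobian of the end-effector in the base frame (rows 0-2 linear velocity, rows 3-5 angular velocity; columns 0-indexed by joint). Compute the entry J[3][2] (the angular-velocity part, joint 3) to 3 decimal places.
-0.433

axis z_2 = (-0.4330,0.7500,0.5000); lever o_n−o_2 = (-5.8457,5.1250,-0.7500)
cross product → J_v[:, 2] = (-3.1250,-3.2476,2.1651)
J_ω[:, 2] = z_2
entry J[3][2] = -0.4330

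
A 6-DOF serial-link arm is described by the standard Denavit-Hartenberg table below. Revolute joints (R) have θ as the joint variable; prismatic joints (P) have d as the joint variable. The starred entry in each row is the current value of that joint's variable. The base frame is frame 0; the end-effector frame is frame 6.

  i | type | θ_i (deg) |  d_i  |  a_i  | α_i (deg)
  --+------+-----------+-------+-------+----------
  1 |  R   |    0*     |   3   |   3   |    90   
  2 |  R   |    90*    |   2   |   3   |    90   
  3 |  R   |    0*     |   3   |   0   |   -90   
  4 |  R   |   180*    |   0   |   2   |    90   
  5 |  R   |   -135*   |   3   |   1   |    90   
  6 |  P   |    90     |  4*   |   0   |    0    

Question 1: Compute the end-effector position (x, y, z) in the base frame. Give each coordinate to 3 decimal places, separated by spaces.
after link 1: o_1 = (3.0000, 0.0000, 3.0000)
after link 2: o_2 = (3.0000, -2.0000, 6.0000)
after link 3: o_3 = (6.0000, -2.0000, 6.0000)
after link 4: o_4 = (6.0000, -2.0000, 4.0000)
after link 5: o_5 = (3.0000, -1.2929, 4.7071)
after link 6: o_6 = (3.0000, -4.1213, 7.5355)

3.000 -4.121 7.536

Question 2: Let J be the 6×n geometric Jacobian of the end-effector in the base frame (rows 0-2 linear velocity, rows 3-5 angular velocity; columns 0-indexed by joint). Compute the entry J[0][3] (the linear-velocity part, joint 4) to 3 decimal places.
axis z_3 = (0.0000,-1.0000,0.0000); lever o_n−o_3 = (-3.0000,-2.1213,1.5355)
cross product → J_v[:, 3] = (-1.5355,-0.0000,-3.0000)
J_ω[:, 3] = z_3
entry J[0][3] = -1.5355

-1.536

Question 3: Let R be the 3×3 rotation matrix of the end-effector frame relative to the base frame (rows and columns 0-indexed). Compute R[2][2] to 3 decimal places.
End-effector z-axis (col 2 of R) = (0.0000,-0.7071,0.7071)
R[2][2] = 0.7071

0.707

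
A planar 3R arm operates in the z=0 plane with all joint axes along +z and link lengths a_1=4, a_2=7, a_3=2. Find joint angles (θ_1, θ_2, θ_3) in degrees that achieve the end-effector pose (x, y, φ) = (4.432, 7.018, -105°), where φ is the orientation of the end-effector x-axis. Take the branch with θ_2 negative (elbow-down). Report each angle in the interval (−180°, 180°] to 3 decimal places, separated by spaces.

wrist centre = target − a_3·(cos φ, sin φ) = (4.9496, 8.9499)
cos θ_2 = (104.5988−4²−7²)/(2·4·7) = 0.7071; θ_2 = -44.9989° (elbow-down)
β = atan2(8.9499,4.9496) = 61.0556°; ψ = atan2(-4.9496,8.9498) = -28.9445°
θ_1 = β − ψ = 90.0001°
θ_3 = φ − θ_1 − θ_2 = -150.0012° (wrapped to (-180°,180°])

90.000 -44.999 -150.001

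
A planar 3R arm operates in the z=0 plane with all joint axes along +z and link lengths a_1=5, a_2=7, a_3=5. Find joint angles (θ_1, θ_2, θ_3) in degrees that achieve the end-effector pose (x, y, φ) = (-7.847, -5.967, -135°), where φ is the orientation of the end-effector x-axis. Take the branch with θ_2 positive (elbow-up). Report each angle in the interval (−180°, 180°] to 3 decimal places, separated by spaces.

120.001 135.002 -30.003

wrist centre = target − a_3·(cos φ, sin φ) = (-4.3115, -2.4315)
cos θ_2 = (24.5008−5²−7²)/(2·5·7) = -0.7071; θ_2 = 135.0020° (elbow-up)
β = atan2(-2.4315,-4.3115) = -150.5790°; ψ = atan2(4.9496,0.0501) = 89.4203°
θ_1 = β − ψ = -239.9994°
θ_3 = φ − θ_1 − θ_2 = -30.0027° (wrapped to (-180°,180°])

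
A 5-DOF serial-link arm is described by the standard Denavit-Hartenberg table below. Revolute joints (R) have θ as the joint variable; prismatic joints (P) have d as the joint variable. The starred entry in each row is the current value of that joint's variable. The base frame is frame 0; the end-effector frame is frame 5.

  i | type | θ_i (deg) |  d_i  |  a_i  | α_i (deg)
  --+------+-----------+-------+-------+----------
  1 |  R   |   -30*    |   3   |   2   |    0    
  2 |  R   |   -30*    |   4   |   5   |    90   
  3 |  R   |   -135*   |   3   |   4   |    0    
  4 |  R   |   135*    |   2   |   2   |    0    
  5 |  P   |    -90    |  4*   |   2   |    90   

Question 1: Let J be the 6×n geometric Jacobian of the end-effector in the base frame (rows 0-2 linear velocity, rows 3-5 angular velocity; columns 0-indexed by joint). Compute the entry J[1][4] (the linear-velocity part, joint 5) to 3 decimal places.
-0.500

prismatic axis z_4 = (-0.8660,-0.5000,0.0000)
J_v[:, 4] = z_4; J_ω[:, 4] = (0,0,0)
entry J[1][4] = -0.5000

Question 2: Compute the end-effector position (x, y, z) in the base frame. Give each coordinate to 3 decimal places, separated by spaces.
-3.976 -9.113 2.172

after link 1: o_1 = (1.7321, -1.0000, 3.0000)
after link 2: o_2 = (4.2321, -5.3301, 7.0000)
after link 3: o_3 = (0.2198, -4.3806, 4.1716)
after link 4: o_4 = (-0.5123, -7.1127, 4.1716)
after link 5: o_5 = (-3.9764, -9.1127, 2.1716)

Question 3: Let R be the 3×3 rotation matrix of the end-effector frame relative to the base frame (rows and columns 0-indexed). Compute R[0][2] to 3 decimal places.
-0.500

End-effector z-axis (col 2 of R) = (-0.5000,0.8660,-0.0000)
R[0][2] = -0.5000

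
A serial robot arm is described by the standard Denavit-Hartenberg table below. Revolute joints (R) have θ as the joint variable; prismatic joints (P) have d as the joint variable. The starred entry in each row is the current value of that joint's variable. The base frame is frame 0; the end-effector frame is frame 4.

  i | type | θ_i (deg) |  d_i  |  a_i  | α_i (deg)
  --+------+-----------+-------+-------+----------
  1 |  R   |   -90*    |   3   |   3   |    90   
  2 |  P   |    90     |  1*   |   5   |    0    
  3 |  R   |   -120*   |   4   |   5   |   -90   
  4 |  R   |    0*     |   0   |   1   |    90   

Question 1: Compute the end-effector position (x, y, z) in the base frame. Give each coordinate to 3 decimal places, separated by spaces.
after link 1: o_1 = (0.0000, -3.0000, 3.0000)
after link 2: o_2 = (-1.0000, -3.0000, 8.0000)
after link 3: o_3 = (-5.0000, -7.3301, 5.5000)
after link 4: o_4 = (-5.0000, -8.1962, 5.0000)

-5.000 -8.196 5.000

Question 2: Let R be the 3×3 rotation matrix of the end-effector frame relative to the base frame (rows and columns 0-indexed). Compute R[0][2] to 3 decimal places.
-1.000

End-effector z-axis (col 2 of R) = (-1.0000,-0.0000,0.0000)
R[0][2] = -1.0000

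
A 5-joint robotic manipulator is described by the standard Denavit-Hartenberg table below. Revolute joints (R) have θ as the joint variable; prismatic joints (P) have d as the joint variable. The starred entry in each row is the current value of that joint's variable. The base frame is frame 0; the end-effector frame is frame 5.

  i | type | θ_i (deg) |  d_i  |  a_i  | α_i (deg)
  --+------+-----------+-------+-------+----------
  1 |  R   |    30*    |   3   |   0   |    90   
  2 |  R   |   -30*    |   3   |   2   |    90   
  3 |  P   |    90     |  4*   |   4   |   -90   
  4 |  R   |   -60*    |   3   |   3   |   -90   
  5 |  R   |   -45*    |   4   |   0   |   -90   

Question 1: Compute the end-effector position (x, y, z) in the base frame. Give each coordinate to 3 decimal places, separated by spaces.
after link 1: o_1 = (0.0000, 0.0000, 3.0000)
after link 2: o_2 = (3.0000, -1.7321, 2.0000)
after link 3: o_3 = (3.2679, -6.1962, -1.4641)
after link 4: o_4 = (0.6429, -9.4437, -2.2141)
after link 5: o_5 = (3.2410, -11.9437, -0.4821)

3.241 -11.944 -0.482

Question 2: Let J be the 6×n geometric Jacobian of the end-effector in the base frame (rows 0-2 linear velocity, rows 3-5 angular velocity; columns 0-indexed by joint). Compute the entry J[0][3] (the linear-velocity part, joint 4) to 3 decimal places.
axis z_3 = (-0.7500,-0.4330,0.5000); lever o_n−o_3 = (-0.0269,-5.7476,0.9821)
cross product → J_v[:, 3] = (2.4486,0.7231,4.2990)
J_ω[:, 3] = z_3
entry J[0][3] = 2.4486

2.449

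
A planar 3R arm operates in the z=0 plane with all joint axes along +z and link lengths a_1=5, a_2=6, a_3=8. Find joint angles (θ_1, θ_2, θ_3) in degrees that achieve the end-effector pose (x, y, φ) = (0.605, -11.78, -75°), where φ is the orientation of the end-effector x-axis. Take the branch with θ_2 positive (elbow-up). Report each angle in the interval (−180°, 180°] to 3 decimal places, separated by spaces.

170.237 135.003 -20.240

wrist centre = target − a_3·(cos φ, sin φ) = (-1.4656, -4.0526)
cos θ_2 = (18.5714−5²−6²)/(2·5·6) = -0.7071; θ_2 = 135.0030° (elbow-up)
β = atan2(-4.0526,-1.4656) = -109.8817°; ψ = atan2(4.2424,0.7571) = 79.8811°
θ_1 = β − ψ = -189.7627°
θ_3 = φ − θ_1 − θ_2 = -20.2403° (wrapped to (-180°,180°])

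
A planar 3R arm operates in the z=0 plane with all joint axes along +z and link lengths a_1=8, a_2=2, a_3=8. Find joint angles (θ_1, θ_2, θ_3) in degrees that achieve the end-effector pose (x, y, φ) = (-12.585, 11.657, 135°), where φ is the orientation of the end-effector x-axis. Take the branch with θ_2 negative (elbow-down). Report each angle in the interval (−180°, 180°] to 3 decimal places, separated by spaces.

149.999 -59.998 44.999

wrist centre = target − a_3·(cos φ, sin φ) = (-6.9281, 6.0001)
cos θ_2 = (84.0010−8²−2²)/(2·8·2) = 0.5000; θ_2 = -59.9980° (elbow-down)
β = atan2(6.0001,-6.9281) = 139.1057°; ψ = atan2(-1.7320,9.0001) = -10.8931°
θ_1 = β − ψ = 149.9988°
θ_3 = φ − θ_1 − θ_2 = 44.9992° (wrapped to (-180°,180°])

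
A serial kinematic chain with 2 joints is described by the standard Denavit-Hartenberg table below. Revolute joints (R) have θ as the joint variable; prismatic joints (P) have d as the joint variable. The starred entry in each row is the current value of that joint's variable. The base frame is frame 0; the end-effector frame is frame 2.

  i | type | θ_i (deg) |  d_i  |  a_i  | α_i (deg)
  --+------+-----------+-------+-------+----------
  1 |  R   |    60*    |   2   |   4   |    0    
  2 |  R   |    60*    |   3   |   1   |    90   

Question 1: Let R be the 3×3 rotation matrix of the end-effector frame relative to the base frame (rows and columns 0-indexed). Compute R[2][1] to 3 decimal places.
1.000

End-effector y-axis (col 1 of R) = (-0.0000,-0.0000,1.0000)
R[2][1] = 1.0000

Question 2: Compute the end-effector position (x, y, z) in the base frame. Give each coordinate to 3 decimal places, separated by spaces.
after link 1: o_1 = (2.0000, 3.4641, 2.0000)
after link 2: o_2 = (1.5000, 4.3301, 5.0000)

1.500 4.330 5.000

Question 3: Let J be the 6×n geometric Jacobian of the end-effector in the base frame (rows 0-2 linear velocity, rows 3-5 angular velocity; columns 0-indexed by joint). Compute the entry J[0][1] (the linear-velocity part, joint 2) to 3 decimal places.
axis z_1 = (0.0000,0.0000,1.0000); lever o_n−o_1 = (-0.5000,0.8660,3.0000)
cross product → J_v[:, 1] = (-0.8660,-0.5000,0.0000)
J_ω[:, 1] = z_1
entry J[0][1] = -0.8660

-0.866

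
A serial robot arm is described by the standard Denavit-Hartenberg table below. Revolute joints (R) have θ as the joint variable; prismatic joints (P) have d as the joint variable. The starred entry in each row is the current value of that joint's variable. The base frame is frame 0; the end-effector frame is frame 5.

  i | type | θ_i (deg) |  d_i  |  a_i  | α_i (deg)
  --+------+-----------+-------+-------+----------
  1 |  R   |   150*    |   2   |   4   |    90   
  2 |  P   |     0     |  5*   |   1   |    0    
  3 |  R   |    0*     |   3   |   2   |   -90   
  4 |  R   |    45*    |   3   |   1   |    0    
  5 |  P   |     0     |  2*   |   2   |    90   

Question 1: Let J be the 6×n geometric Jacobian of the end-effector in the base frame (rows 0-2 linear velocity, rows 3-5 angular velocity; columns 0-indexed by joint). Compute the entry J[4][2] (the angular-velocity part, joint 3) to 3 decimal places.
0.866

axis z_2 = (0.5000,0.8660,0.0000); lever o_n−o_2 = (-3.1298,2.8216,5.0000)
cross product → J_v[:, 2] = (4.3301,-2.5000,4.1213)
J_ω[:, 2] = z_2
entry J[4][2] = 0.8660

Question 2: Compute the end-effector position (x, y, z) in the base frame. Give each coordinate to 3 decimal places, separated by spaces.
-4.960 9.652 7.000

after link 1: o_1 = (-3.4641, 2.0000, 2.0000)
after link 2: o_2 = (-1.8301, 6.8301, 2.0000)
after link 3: o_3 = (-2.0622, 10.4282, 2.0000)
after link 4: o_4 = (-3.0281, 10.1694, 5.0000)
after link 5: o_5 = (-4.9600, 9.6517, 7.0000)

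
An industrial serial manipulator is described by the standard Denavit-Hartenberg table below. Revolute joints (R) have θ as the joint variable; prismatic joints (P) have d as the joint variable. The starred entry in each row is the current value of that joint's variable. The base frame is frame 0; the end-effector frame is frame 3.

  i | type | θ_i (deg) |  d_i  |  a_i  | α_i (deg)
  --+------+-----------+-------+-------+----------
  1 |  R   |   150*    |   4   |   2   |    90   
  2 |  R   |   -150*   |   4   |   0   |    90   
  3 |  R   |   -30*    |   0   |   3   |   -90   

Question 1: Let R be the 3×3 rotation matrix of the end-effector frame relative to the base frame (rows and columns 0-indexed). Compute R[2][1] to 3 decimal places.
End-effector y-axis (col 1 of R) = (-0.4330,0.2500,-0.8660)
R[2][1] = -0.8660

-0.866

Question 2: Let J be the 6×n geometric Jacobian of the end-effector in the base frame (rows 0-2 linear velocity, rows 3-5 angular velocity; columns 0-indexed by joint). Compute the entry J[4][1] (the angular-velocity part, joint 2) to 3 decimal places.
0.866

axis z_1 = (0.5000,0.8660,0.0000); lever o_n−o_1 = (3.1986,1.0401,-1.2990)
cross product → J_v[:, 1] = (-1.1250,0.6495,-2.2500)
J_ω[:, 1] = z_1
entry J[4][1] = 0.8660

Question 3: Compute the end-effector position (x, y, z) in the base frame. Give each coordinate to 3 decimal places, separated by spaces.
after link 1: o_1 = (-1.7321, 1.0000, 4.0000)
after link 2: o_2 = (0.2679, 4.4641, 4.0000)
after link 3: o_3 = (1.4665, 2.0401, 2.7010)

1.467 2.040 2.701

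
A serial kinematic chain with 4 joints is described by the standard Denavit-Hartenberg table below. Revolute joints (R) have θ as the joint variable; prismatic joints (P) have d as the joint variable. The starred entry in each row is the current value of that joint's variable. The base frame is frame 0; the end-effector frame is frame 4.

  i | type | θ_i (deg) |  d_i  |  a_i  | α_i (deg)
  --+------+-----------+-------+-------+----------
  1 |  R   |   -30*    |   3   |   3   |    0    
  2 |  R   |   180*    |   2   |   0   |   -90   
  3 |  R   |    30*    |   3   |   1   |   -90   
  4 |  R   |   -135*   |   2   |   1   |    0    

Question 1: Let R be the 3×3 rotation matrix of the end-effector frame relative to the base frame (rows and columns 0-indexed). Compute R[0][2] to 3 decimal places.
0.433

End-effector z-axis (col 2 of R) = (0.4330,-0.2500,-0.8660)
R[0][2] = 0.4330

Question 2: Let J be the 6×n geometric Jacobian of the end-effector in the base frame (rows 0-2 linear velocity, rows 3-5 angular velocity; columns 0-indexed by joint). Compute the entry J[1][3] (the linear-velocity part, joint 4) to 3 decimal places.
-0.306

axis z_3 = (0.4330,-0.2500,-0.8660); lever o_n−o_3 = (1.0428,-1.4186,-1.3785)
cross product → J_v[:, 3] = (-0.8839,-0.3062,-0.3536)
J_ω[:, 3] = z_3
entry J[1][3] = -0.3062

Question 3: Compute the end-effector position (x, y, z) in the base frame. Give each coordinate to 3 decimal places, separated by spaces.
after link 1: o_1 = (2.5981, -1.5000, 3.0000)
after link 2: o_2 = (2.5981, -1.5000, 5.0000)
after link 3: o_3 = (0.3481, -3.6651, 4.5000)
after link 4: o_4 = (1.3909, -5.0836, 3.1215)

1.391 -5.084 3.122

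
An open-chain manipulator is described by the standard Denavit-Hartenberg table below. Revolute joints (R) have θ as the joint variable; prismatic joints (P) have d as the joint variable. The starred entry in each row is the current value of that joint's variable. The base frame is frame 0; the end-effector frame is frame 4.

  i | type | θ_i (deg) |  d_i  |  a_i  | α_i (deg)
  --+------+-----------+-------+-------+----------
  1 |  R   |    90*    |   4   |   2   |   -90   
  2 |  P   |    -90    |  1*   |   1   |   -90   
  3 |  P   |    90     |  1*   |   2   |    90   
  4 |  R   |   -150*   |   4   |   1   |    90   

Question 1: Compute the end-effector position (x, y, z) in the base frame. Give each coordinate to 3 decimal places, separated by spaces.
after link 1: o_1 = (0.0000, 2.0000, 4.0000)
after link 2: o_2 = (-1.0000, 2.0000, 5.0000)
after link 3: o_3 = (1.0000, 3.0000, 5.0000)
after link 4: o_4 = (0.1340, 2.5000, 9.0000)

0.134 2.500 9.000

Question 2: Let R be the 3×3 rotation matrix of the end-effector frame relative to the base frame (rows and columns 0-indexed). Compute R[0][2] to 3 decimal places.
-0.500

End-effector z-axis (col 2 of R) = (-0.5000,0.8660,-0.0000)
R[0][2] = -0.5000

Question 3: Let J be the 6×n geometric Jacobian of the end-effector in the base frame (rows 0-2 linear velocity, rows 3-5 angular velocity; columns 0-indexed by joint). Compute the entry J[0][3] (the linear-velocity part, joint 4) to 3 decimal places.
axis z_3 = (-0.0000,0.0000,1.0000); lever o_n−o_3 = (-0.8660,-0.5000,4.0000)
cross product → J_v[:, 3] = (0.5000,-0.8660,0.0000)
J_ω[:, 3] = z_3
entry J[0][3] = 0.5000

0.500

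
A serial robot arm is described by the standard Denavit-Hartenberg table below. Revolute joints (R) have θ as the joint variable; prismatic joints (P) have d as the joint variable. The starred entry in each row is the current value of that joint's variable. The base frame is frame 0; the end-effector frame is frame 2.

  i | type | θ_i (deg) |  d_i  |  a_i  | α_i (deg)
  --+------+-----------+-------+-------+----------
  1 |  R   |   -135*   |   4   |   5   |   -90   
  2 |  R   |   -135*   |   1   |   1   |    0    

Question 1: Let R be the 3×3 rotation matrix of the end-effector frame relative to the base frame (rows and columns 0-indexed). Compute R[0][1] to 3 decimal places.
-0.500

End-effector y-axis (col 1 of R) = (-0.5000,-0.5000,0.7071)
R[0][1] = -0.5000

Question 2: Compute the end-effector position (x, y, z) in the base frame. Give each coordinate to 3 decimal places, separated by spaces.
after link 1: o_1 = (-3.5355, -3.5355, 4.0000)
after link 2: o_2 = (-2.3284, -3.7426, 4.7071)

-2.328 -3.743 4.707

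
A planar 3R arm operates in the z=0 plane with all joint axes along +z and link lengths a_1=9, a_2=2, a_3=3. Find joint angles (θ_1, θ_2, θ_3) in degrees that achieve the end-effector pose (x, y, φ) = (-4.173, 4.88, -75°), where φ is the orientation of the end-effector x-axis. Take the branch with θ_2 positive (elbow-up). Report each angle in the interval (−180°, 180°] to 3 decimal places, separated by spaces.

109.942 90.014 85.044

wrist centre = target − a_3·(cos φ, sin φ) = (-4.9495, 7.7778)
cos θ_2 = (84.9909−9²−2²)/(2·9·2) = -0.0003; θ_2 = 90.0144° (elbow-up)
β = atan2(7.7778,-4.9495) = 122.4710°; ψ = atan2(2.0000,8.9995) = 12.5295°
θ_1 = β − ψ = 109.9415°
θ_3 = φ − θ_1 − θ_2 = 85.0441° (wrapped to (-180°,180°])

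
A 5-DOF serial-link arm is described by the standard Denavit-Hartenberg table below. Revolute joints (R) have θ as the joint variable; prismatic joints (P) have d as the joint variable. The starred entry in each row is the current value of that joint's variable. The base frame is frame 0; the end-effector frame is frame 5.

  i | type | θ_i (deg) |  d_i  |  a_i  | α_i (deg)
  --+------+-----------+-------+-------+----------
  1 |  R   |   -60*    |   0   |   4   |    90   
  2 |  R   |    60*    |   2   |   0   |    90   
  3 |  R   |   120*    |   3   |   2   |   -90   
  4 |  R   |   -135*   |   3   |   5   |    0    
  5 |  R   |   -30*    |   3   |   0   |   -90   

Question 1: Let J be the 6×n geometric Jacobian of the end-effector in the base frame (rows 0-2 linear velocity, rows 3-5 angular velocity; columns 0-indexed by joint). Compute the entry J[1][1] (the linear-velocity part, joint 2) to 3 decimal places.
-6.151

axis z_1 = (-0.8660,-0.5000,0.0000); lever o_n−o_1 = (3.7405,-1.8192,-7.1029)
cross product → J_v[:, 1] = (3.5514,-6.1513,3.4457)
J_ω[:, 1] = z_1
entry J[1][1] = -6.1513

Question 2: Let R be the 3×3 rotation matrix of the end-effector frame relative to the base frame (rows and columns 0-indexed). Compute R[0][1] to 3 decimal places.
End-effector y-axis (col 1 of R) = (-0.2165,-0.6250,0.7500)
R[0][1] = -0.2165

-0.217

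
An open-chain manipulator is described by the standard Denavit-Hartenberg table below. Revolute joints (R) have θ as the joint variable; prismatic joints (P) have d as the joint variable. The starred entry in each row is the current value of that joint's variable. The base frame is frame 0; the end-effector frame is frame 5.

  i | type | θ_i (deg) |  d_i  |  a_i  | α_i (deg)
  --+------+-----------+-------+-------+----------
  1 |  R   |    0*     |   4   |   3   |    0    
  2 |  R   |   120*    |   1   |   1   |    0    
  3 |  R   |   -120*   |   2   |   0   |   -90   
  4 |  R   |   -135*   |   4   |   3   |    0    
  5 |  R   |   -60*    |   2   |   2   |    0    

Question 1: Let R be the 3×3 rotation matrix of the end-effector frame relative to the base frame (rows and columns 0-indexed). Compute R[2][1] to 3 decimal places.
End-effector y-axis (col 1 of R) = (-0.2588,-0.0000,0.9659)
R[2][1] = 0.9659

0.966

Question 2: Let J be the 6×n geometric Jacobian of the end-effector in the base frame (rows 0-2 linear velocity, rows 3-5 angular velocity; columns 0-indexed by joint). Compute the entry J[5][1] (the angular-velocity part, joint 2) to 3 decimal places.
1.000

axis z_1 = (0.0000,0.0000,1.0000); lever o_n−o_1 = (-4.5532,6.8660,4.6037)
cross product → J_v[:, 1] = (-6.8660,-4.5532,0.0000)
J_ω[:, 1] = z_1
entry J[5][1] = 1.0000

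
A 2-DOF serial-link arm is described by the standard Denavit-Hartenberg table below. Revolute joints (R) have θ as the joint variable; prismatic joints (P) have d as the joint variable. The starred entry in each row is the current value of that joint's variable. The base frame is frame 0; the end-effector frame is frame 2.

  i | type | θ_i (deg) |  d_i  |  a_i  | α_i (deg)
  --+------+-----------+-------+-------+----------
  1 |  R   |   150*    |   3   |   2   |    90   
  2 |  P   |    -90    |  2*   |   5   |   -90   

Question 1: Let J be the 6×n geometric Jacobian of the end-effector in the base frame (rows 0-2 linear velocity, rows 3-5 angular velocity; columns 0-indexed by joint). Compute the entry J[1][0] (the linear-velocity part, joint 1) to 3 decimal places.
-0.732

axis z_0 = ẑ; lever o_n−o_0 = (-0.7321,2.7321,-2.0000)
cross product → J_v[:, 0] = (-2.7321,-0.7321,0.0000)
J_ω[:, 0] = z_0
entry J[1][0] = -0.7321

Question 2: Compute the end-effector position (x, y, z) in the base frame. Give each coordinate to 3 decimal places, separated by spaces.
after link 1: o_1 = (-1.7321, 1.0000, 3.0000)
after link 2: o_2 = (-0.7321, 2.7321, -2.0000)

-0.732 2.732 -2.000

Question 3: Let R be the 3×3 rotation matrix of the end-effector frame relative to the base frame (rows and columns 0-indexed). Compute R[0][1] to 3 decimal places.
-0.500

End-effector y-axis (col 1 of R) = (-0.5000,-0.8660,-0.0000)
R[0][1] = -0.5000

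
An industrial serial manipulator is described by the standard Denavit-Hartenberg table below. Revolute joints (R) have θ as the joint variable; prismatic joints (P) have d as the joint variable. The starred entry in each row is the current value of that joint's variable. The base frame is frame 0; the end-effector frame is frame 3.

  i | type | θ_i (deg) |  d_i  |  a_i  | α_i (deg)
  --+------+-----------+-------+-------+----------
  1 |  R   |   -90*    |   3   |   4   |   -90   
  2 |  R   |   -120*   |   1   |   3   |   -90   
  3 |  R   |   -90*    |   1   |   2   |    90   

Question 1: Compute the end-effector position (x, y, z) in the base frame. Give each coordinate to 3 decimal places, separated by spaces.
after link 1: o_1 = (0.0000, -4.0000, 3.0000)
after link 2: o_2 = (1.0000, -2.5000, 5.5981)
after link 3: o_3 = (3.0000, -3.3660, 6.0981)

3.000 -3.366 6.098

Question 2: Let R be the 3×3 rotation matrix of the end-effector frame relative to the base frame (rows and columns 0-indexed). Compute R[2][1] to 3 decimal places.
0.500

End-effector y-axis (col 1 of R) = (0.0000,-0.8660,0.5000)
R[2][1] = 0.5000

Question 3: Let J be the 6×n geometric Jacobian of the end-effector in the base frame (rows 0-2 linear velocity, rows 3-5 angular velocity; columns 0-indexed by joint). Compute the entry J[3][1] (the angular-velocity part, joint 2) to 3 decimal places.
1.000

axis z_1 = (1.0000,0.0000,0.0000); lever o_n−o_1 = (3.0000,0.6340,3.0981)
cross product → J_v[:, 1] = (0.0000,-3.0981,0.6340)
J_ω[:, 1] = z_1
entry J[3][1] = 1.0000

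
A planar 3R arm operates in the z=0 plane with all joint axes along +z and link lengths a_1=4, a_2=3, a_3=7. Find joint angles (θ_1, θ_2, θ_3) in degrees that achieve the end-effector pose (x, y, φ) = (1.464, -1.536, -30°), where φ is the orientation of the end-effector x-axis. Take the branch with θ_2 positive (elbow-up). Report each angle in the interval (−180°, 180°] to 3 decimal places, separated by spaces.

120.002 89.999 119.999

wrist centre = target − a_3·(cos φ, sin φ) = (-4.5982, 1.9640)
cos θ_2 = (25.0005−4²−3²)/(2·4·3) = 0.0000; θ_2 = 89.9987° (elbow-up)
β = atan2(1.9640,-4.5982) = 156.8714°; ψ = atan2(3.0000,4.0001) = 36.8694°
θ_1 = β − ψ = 120.0020°
θ_3 = φ − θ_1 − θ_2 = 119.9993° (wrapped to (-180°,180°])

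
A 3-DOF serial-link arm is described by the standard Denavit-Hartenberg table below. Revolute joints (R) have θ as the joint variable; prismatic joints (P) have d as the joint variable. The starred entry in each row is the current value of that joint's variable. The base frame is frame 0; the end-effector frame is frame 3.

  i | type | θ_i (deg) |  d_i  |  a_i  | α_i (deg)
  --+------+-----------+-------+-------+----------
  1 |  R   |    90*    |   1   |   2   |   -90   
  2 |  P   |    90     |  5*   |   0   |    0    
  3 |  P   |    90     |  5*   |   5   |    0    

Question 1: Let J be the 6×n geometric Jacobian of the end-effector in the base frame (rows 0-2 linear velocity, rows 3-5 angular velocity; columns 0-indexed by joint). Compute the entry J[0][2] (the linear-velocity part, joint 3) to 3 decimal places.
prismatic axis z_2 = (-1.0000,0.0000,0.0000)
J_v[:, 2] = z_2; J_ω[:, 2] = (0,0,0)
entry J[0][2] = -1.0000

-1.000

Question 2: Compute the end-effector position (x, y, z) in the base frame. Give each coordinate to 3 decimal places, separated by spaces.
-10.000 -3.000 1.000

after link 1: o_1 = (0.0000, 2.0000, 1.0000)
after link 2: o_2 = (-5.0000, 2.0000, 1.0000)
after link 3: o_3 = (-10.0000, -3.0000, 1.0000)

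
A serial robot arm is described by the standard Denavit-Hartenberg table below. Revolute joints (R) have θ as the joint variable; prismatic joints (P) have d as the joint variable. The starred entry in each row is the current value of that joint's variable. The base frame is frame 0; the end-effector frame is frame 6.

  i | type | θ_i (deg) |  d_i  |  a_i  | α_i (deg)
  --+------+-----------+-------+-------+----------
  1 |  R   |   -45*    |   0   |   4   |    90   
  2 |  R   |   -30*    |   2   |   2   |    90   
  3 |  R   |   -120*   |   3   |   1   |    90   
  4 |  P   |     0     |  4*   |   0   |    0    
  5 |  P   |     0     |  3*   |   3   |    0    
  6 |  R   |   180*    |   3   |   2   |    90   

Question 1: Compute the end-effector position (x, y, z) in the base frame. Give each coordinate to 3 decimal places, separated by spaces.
after link 1: o_1 = (2.8284, -2.8284, 0.0000)
after link 2: o_2 = (2.6390, -5.4674, -1.0000)
after link 3: o_3 = (1.8845, -3.4882, -3.3481)
after link 4: o_4 = (-1.6510, -2.7811, -1.6160)
after link 5: o_5 = (-3.3841, 0.5049, 0.4330)
after link 6: o_6 = (-6.6482, -0.8018, 1.2321)

-6.648 -0.802 1.232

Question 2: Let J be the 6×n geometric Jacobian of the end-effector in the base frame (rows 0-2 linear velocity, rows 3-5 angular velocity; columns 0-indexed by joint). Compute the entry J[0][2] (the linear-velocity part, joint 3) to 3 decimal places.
axis z_2 = (-0.3536,0.3536,-0.8660); lever o_n−o_2 = (-9.2871,4.6655,2.2321)
cross product → J_v[:, 2] = (4.8296,8.8320,1.6340)
J_ω[:, 2] = z_2
entry J[0][2] = 4.8296

4.830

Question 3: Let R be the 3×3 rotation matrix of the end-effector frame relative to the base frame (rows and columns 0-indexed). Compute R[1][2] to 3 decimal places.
End-effector z-axis (col 2 of R) = (-0.3536,0.3536,-0.8660)
R[1][2] = 0.3536

0.354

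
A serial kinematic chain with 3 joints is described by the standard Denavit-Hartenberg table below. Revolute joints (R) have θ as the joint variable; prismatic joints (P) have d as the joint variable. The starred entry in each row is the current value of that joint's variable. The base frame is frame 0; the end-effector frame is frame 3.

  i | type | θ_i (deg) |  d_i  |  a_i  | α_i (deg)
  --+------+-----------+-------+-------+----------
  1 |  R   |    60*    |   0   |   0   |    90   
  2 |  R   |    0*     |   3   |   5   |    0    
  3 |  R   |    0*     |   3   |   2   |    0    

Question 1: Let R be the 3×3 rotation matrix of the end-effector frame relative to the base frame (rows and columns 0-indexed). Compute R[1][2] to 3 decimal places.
-0.500

End-effector z-axis (col 2 of R) = (0.8660,-0.5000,0.0000)
R[1][2] = -0.5000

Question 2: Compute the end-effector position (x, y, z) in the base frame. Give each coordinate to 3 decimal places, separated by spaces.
8.696 3.062 0.000

after link 1: o_1 = (0.0000, 0.0000, 0.0000)
after link 2: o_2 = (5.0981, 2.8301, 0.0000)
after link 3: o_3 = (8.6962, 3.0622, 0.0000)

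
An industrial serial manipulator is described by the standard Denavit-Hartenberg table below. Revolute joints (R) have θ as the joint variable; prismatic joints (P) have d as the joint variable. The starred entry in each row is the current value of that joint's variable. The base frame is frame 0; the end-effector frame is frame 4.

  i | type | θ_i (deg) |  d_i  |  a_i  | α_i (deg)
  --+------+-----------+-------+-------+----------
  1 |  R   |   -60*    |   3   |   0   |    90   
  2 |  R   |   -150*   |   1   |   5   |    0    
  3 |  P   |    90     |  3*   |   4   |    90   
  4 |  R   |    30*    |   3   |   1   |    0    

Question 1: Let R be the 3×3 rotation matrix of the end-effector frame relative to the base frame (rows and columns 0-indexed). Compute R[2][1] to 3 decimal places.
0.433

End-effector y-axis (col 1 of R) = (-0.8750,-0.2165,0.4330)
R[2][1] = 0.4330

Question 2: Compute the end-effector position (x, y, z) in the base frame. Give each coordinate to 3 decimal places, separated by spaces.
-6.145 1.643 -5.214

after link 1: o_1 = (0.0000, 0.0000, 3.0000)
after link 2: o_2 = (-3.0311, 3.2500, 0.5000)
after link 3: o_3 = (-4.6292, 0.0179, -2.9641)
after link 4: o_4 = (-6.1447, 1.6429, -5.2141)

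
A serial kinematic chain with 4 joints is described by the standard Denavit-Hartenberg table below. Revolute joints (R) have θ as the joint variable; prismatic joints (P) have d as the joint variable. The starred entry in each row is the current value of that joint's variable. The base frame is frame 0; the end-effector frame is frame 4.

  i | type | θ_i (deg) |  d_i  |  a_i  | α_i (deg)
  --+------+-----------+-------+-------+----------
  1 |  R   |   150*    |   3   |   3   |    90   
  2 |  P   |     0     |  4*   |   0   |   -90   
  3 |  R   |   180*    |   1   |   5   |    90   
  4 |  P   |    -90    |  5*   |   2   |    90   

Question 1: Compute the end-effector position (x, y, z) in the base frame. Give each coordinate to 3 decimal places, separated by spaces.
1.232 -1.866 2.000

after link 1: o_1 = (-2.5981, 1.5000, 3.0000)
after link 2: o_2 = (-0.5981, 4.9641, 3.0000)
after link 3: o_3 = (3.7321, 2.4641, 4.0000)
after link 4: o_4 = (1.2321, -1.8660, 2.0000)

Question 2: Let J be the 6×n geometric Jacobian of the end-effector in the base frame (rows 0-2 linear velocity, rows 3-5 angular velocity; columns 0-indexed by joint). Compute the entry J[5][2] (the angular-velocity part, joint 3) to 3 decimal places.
axis z_2 = (0.0000,0.0000,1.0000); lever o_n−o_2 = (1.8301,-6.8301,-1.0000)
cross product → J_v[:, 2] = (6.8301,1.8301,-0.0000)
J_ω[:, 2] = z_2
entry J[5][2] = 1.0000

1.000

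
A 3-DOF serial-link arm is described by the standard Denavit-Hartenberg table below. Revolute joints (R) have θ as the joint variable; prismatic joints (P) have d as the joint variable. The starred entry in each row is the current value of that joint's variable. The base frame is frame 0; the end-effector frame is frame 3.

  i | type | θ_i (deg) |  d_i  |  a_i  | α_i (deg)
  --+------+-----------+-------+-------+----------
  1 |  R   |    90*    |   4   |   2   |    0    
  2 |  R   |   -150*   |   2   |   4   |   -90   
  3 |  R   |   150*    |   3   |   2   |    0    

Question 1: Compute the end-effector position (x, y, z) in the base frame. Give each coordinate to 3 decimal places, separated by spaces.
after link 1: o_1 = (0.0000, 2.0000, 4.0000)
after link 2: o_2 = (2.0000, -1.4641, 6.0000)
after link 3: o_3 = (3.7321, 1.5359, 5.0000)

3.732 1.536 5.000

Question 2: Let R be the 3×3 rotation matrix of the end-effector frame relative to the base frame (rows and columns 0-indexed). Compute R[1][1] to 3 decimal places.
End-effector y-axis (col 1 of R) = (-0.2500,0.4330,0.8660)
R[1][1] = 0.4330

0.433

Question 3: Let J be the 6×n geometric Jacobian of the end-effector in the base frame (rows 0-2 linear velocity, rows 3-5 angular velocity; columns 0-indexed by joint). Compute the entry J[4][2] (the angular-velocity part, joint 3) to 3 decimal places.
axis z_2 = (0.8660,0.5000,0.0000); lever o_n−o_2 = (1.7321,3.0000,-1.0000)
cross product → J_v[:, 2] = (-0.5000,0.8660,1.7321)
J_ω[:, 2] = z_2
entry J[4][2] = 0.5000

0.500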